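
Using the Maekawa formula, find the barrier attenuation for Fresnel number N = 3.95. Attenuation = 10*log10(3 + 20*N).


3 + 20*N = 3 + 20*3.95 = 82
Att = 10*log10(82) = 19.138 dB


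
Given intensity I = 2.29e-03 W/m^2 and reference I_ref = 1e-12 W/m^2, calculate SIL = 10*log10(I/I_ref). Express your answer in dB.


I / I_ref = 2.29e-03 / 1e-12 = 2.29e+09
SIL = 10 * log10(2.29e+09) = 93.598 dB


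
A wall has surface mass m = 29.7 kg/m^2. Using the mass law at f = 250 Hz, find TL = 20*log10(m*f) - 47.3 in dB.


m * f = 29.7 * 250 = 7425
20*log10(7425) = 77.4139 dB
TL = 77.4139 - 47.3 = 30.114 dB


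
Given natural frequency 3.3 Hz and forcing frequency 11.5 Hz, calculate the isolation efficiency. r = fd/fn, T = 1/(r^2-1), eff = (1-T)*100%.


r = 11.5 / 3.3 = 3.48485
r^2 - 1 = 3.48485^2 - 1 = 11.1442
T = 1/11.1442 = 0.0897328
Efficiency = (1 - 0.0897328)*100 = 91.027 %


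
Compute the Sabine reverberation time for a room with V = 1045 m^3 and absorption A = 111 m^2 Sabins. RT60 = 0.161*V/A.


RT60 = 0.161 * 1045 / 111 = 1.5157 s


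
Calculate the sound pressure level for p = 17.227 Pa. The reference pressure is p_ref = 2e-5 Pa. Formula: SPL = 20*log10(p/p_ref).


p / p_ref = 17.227 / 2e-5 = 861350
SPL = 20 * log10(861350) = 118.7 dB


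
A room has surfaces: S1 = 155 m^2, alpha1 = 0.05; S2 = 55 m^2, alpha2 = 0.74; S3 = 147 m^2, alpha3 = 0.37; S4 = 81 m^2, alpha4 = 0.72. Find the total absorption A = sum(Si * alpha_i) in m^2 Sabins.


155 * 0.05 = 7.75
55 * 0.74 = 40.7
147 * 0.37 = 54.39
81 * 0.72 = 58.32
A_total = 7.75 + 40.7 + 54.39 + 58.32 = 161.16 m^2


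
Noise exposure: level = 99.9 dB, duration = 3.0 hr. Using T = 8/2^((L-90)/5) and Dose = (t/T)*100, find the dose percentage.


T_allowed = 8 / 2^((99.9 - 90)/5) = 2.02792 hr
Dose = 3.0 / 2.02792 * 100 = 147.93 %


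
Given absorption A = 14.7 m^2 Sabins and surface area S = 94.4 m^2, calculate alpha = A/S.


Absorption coefficient = absorbed power / incident power
alpha = A / S = 14.7 / 94.4 = 0.15572


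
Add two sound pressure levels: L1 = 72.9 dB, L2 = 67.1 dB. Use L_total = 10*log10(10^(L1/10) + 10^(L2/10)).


10^(72.9/10) = 1.94984e+07
10^(67.1/10) = 5.12861e+06
Sum = 1.94984e+07 + 5.12861e+06 = 2.4627e+07
L_total = 10*log10(2.4627e+07) = 73.914 dB


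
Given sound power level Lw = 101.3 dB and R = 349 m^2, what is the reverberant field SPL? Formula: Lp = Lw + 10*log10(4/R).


4/R = 4/349 = 0.0114613
Lp = 101.3 + 10*log10(0.0114613) = 81.892 dB


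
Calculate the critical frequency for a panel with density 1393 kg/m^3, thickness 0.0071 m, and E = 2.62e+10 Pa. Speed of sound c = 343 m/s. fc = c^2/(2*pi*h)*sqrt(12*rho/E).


12*rho/E = 12*1393/2.62e+10 = 6.38015e-07
sqrt(12*rho/E) = sqrt(6.38015e-07) = 0.000798758
c^2/(2*pi*h) = 343^2/(2*pi*0.0071) = 2.63724e+06
fc = 2.63724e+06 * 0.000798758 = 2106.5 Hz


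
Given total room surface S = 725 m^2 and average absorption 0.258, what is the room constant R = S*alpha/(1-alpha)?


R = 725 * 0.258 / (1 - 0.258) = 252.09 m^2


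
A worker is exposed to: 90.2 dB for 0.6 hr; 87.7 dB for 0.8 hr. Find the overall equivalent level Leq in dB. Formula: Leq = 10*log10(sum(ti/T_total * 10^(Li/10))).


T_total = 0.6 + 0.8 = 1.4 hr
(0.6/1.4) * 10^(90.2/10) = 4.48769e+08
(0.8/1.4) * 10^(87.7/10) = 3.36482e+08
Sum = 4.48769e+08 + 3.36482e+08 = 7.85251e+08
Leq = 10*log10(7.85251e+08) = 88.95 dB


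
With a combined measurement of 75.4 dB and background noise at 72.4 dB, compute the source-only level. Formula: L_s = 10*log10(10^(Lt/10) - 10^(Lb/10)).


10^(75.4/10) = 3.46737e+07
10^(72.4/10) = 1.7378e+07
Difference = 3.46737e+07 - 1.7378e+07 = 1.72957e+07
L_source = 10*log10(1.72957e+07) = 72.379 dB


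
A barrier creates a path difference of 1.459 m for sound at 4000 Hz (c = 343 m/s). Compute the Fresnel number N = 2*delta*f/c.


N = 2*delta*f/c = 2*delta/lambda, where lambda = c/f
lambda = 343 / 4000 = 0.08575 m
N = 2 * 1.459 / 0.08575 = 34.029


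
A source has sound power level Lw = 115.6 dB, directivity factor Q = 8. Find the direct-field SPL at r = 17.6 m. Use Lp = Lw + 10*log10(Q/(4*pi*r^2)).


4*pi*r^2 = 4*pi*17.6^2 = 3892.56 m^2
Q / (4*pi*r^2) = 8 / 3892.56 = 0.0020552
Lp = 115.6 + 10*log10(0.0020552) = 88.729 dB


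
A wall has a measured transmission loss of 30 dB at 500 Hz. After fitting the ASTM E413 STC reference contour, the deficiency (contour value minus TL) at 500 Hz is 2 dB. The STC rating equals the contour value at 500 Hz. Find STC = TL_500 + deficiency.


By ASTM E413, STC = value of the fitted reference contour at 500 Hz.
Contour value at 500 Hz = TL_500 + deficiency = 30 + 2 = 32
STC = 32


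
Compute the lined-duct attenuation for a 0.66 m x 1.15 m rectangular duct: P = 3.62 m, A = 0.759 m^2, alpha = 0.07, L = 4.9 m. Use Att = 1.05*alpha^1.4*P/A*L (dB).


alpha^1.4 = 0.07^1.4 = 0.0241622
Attenuation rate = 1.05 * alpha^1.4 * P / A
= 1.05 * 0.0241622 * 3.62 / 0.759 = 0.121002 dB/m
Total Att = 0.121002 * 4.9 = 0.59291 dB


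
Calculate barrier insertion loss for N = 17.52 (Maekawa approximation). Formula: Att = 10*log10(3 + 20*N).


3 + 20*N = 3 + 20*17.52 = 353.4
Att = 10*log10(353.4) = 25.483 dB


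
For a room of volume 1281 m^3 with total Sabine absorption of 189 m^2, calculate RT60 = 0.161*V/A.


RT60 = 0.161 * 1281 / 189 = 1.0912 s


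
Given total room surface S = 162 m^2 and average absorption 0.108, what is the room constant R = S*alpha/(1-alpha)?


R = 162 * 0.108 / (1 - 0.108) = 19.614 m^2


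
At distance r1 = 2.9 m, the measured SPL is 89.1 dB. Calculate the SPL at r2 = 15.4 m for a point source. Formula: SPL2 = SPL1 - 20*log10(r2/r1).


r2/r1 = 15.4/2.9 = 5.31034
Correction = 20*log10(5.31034) = 14.5024 dB
SPL2 = 89.1 - 14.5024 = 74.598 dB


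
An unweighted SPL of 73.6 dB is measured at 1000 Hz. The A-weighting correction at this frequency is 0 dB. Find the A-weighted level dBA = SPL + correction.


A-weighting table: 1000 Hz -> 0 dB correction
SPL_A = SPL + correction = 73.6 + (0) = 73.6 dBA


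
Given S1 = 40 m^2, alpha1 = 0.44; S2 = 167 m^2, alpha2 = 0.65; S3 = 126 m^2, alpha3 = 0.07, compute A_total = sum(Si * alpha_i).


40 * 0.44 = 17.6
167 * 0.65 = 108.55
126 * 0.07 = 8.82
A_total = 17.6 + 108.55 + 8.82 = 134.97 m^2


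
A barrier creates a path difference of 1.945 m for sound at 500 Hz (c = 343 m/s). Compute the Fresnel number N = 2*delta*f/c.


N = 2*delta*f/c = 2*delta/lambda, where lambda = c/f
lambda = 343 / 500 = 0.686 m
N = 2 * 1.945 / 0.686 = 5.6706


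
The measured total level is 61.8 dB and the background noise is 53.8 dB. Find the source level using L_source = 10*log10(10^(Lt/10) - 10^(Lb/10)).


10^(61.8/10) = 1.51356e+06
10^(53.8/10) = 239883
Difference = 1.51356e+06 - 239883 = 1.27368e+06
L_source = 10*log10(1.27368e+06) = 61.051 dB


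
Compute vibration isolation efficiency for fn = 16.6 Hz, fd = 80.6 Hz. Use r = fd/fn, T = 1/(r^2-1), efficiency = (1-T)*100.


r = 80.6 / 16.6 = 4.85542
r^2 - 1 = 4.85542^2 - 1 = 22.5751
T = 1/22.5751 = 0.0442966
Efficiency = (1 - 0.0442966)*100 = 95.57 %


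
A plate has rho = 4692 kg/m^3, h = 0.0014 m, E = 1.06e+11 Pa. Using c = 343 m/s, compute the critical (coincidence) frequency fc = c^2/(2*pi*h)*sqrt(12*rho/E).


12*rho/E = 12*4692/1.06e+11 = 5.3117e-07
sqrt(12*rho/E) = sqrt(5.3117e-07) = 0.000728814
c^2/(2*pi*h) = 343^2/(2*pi*0.0014) = 1.33746e+07
fc = 1.33746e+07 * 0.000728814 = 9747.6 Hz


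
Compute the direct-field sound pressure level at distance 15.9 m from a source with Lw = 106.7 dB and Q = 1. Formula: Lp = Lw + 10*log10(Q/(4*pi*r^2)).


4*pi*r^2 = 4*pi*15.9^2 = 3176.9 m^2
Q / (4*pi*r^2) = 1 / 3176.9 = 0.000314772
Lp = 106.7 + 10*log10(0.000314772) = 71.68 dB


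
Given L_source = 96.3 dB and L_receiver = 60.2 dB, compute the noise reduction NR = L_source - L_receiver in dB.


NR = L_source - L_receiver (difference between source and receiving room levels)
NR = 96.3 - 60.2 = 36.1 dB


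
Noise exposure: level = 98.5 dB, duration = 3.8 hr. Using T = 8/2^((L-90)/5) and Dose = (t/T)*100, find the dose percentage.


T_allowed = 8 / 2^((98.5 - 90)/5) = 2.46229 hr
Dose = 3.8 / 2.46229 * 100 = 154.33 %


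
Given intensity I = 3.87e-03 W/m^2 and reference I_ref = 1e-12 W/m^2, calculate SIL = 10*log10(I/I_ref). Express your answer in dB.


I / I_ref = 3.87e-03 / 1e-12 = 3.87e+09
SIL = 10 * log10(3.87e+09) = 95.877 dB


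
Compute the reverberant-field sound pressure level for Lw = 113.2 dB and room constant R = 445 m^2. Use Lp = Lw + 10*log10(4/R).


4/R = 4/445 = 0.00898876
Lp = 113.2 + 10*log10(0.00898876) = 92.737 dB


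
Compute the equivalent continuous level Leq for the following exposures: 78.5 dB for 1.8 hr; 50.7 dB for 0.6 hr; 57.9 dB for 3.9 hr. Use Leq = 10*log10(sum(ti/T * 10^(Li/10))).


T_total = 1.8 + 0.6 + 3.9 = 6.3 hr
(1.8/6.3) * 10^(78.5/10) = 2.0227e+07
(0.6/6.3) * 10^(50.7/10) = 11189.5
(3.9/6.3) * 10^(57.9/10) = 381702
Sum = 2.0227e+07 + 11189.5 + 381702 = 2.06199e+07
Leq = 10*log10(2.06199e+07) = 73.143 dB


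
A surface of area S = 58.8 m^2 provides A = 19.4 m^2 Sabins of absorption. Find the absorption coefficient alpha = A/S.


Absorption coefficient = absorbed power / incident power
alpha = A / S = 19.4 / 58.8 = 0.32993


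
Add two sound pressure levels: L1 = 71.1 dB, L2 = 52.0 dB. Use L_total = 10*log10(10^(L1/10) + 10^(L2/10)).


10^(71.1/10) = 1.28825e+07
10^(52.0/10) = 158489
Sum = 1.28825e+07 + 158489 = 1.3041e+07
L_total = 10*log10(1.3041e+07) = 71.153 dB


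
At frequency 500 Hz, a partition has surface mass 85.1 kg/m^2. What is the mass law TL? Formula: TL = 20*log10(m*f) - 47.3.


m * f = 85.1 * 500 = 42550
20*log10(42550) = 92.578 dB
TL = 92.578 - 47.3 = 45.278 dB


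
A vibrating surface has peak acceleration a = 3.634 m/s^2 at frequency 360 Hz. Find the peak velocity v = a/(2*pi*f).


omega = 2*pi*f = 2*pi*360 = 2261.95 rad/s
v = a / omega = 3.634 / 2261.95 = 0.0016066 m/s


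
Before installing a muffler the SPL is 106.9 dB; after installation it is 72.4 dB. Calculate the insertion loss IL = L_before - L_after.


Insertion loss = SPL without muffler - SPL with muffler
IL = 106.9 - 72.4 = 34.5 dB


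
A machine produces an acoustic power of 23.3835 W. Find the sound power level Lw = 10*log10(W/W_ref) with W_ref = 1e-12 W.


W / W_ref = 23.3835 / 1e-12 = 2.33835e+13
Lw = 10 * log10(2.33835e+13) = 133.69 dB


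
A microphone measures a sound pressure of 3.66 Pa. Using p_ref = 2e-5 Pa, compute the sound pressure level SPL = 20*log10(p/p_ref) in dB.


p / p_ref = 3.66 / 2e-5 = 183000
SPL = 20 * log10(183000) = 105.25 dB


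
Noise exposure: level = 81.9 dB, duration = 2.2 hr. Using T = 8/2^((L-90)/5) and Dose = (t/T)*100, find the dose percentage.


T_allowed = 8 / 2^((81.9 - 90)/5) = 24.59 hr
Dose = 2.2 / 24.59 * 100 = 8.9467 %


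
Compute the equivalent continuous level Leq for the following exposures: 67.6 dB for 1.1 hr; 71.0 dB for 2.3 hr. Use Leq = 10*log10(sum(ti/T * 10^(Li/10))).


T_total = 1.1 + 2.3 = 3.4 hr
(1.1/3.4) * 10^(67.6/10) = 1.86172e+06
(2.3/3.4) * 10^(71.0/10) = 8.51626e+06
Sum = 1.86172e+06 + 8.51626e+06 = 1.0378e+07
Leq = 10*log10(1.0378e+07) = 70.161 dB


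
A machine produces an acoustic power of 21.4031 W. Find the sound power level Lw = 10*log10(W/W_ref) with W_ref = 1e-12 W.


W / W_ref = 21.4031 / 1e-12 = 2.14031e+13
Lw = 10 * log10(2.14031e+13) = 133.3 dB


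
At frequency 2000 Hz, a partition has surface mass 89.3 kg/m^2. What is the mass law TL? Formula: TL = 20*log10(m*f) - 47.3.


m * f = 89.3 * 2000 = 178600
20*log10(178600) = 105.038 dB
TL = 105.038 - 47.3 = 57.738 dB


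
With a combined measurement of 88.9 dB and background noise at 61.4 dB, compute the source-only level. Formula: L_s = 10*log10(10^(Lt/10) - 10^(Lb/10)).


10^(88.9/10) = 7.76247e+08
10^(61.4/10) = 1.38038e+06
Difference = 7.76247e+08 - 1.38038e+06 = 7.74867e+08
L_source = 10*log10(7.74867e+08) = 88.892 dB


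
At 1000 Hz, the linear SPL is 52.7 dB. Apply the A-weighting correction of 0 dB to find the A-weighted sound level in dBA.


A-weighting table: 1000 Hz -> 0 dB correction
SPL_A = SPL + correction = 52.7 + (0) = 52.7 dBA


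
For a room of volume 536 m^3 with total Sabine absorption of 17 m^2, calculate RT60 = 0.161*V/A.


RT60 = 0.161 * 536 / 17 = 5.0762 s


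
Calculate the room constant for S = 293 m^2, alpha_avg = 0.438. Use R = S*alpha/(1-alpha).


R = 293 * 0.438 / (1 - 0.438) = 228.35 m^2


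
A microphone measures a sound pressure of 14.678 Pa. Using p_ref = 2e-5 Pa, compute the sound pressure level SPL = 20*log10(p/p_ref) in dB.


p / p_ref = 14.678 / 2e-5 = 733900
SPL = 20 * log10(733900) = 117.31 dB


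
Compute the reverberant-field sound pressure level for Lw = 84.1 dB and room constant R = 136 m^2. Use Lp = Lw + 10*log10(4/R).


4/R = 4/136 = 0.0294118
Lp = 84.1 + 10*log10(0.0294118) = 68.785 dB


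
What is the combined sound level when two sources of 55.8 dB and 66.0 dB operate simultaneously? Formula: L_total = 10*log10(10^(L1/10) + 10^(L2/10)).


10^(55.8/10) = 380189
10^(66.0/10) = 3.98107e+06
Sum = 380189 + 3.98107e+06 = 4.36126e+06
L_total = 10*log10(4.36126e+06) = 66.396 dB


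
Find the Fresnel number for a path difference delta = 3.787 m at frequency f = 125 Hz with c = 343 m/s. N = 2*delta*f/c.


N = 2*delta*f/c = 2*delta/lambda, where lambda = c/f
lambda = 343 / 125 = 2.744 m
N = 2 * 3.787 / 2.744 = 2.7602


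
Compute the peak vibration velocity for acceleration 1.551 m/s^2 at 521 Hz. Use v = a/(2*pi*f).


omega = 2*pi*f = 2*pi*521 = 3273.54 rad/s
v = a / omega = 1.551 / 3273.54 = 0.0004738 m/s


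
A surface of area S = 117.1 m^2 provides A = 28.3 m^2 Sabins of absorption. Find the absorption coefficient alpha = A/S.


Absorption coefficient = absorbed power / incident power
alpha = A / S = 28.3 / 117.1 = 0.24167


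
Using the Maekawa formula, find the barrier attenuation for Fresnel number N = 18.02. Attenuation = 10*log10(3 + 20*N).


3 + 20*N = 3 + 20*18.02 = 363.4
Att = 10*log10(363.4) = 25.604 dB


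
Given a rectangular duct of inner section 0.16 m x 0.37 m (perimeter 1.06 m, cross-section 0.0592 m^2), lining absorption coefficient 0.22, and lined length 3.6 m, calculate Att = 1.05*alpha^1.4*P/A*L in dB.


alpha^1.4 = 0.22^1.4 = 0.120058
Attenuation rate = 1.05 * alpha^1.4 * P / A
= 1.05 * 0.120058 * 1.06 / 0.0592 = 2.25717 dB/m
Total Att = 2.25717 * 3.6 = 8.1258 dB


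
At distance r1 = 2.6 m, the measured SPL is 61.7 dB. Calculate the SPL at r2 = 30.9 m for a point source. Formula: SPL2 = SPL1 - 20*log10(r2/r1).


r2/r1 = 30.9/2.6 = 11.8846
Correction = 20*log10(11.8846) = 21.4997 dB
SPL2 = 61.7 - 21.4997 = 40.2 dB


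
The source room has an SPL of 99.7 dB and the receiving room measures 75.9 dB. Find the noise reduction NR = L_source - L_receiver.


NR = L_source - L_receiver (difference between source and receiving room levels)
NR = 99.7 - 75.9 = 23.8 dB


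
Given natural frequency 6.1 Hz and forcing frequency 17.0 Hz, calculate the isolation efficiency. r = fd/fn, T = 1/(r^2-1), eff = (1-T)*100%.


r = 17.0 / 6.1 = 2.78689
r^2 - 1 = 2.78689^2 - 1 = 6.76676
T = 1/6.76676 = 0.147781
Efficiency = (1 - 0.147781)*100 = 85.222 %


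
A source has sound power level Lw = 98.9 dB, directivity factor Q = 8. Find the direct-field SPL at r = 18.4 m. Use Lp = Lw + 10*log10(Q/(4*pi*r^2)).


4*pi*r^2 = 4*pi*18.4^2 = 4254.47 m^2
Q / (4*pi*r^2) = 8 / 4254.47 = 0.00188038
Lp = 98.9 + 10*log10(0.00188038) = 71.642 dB


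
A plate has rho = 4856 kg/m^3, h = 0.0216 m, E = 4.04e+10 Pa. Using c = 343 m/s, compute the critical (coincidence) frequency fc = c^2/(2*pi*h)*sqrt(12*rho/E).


12*rho/E = 12*4856/4.04e+10 = 1.44238e-06
sqrt(12*rho/E) = sqrt(1.44238e-06) = 0.00120099
c^2/(2*pi*h) = 343^2/(2*pi*0.0216) = 866871
fc = 866871 * 0.00120099 = 1041.1 Hz


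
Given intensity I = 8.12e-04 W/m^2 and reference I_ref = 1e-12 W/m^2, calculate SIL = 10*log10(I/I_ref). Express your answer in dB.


I / I_ref = 8.12e-04 / 1e-12 = 8.12e+08
SIL = 10 * log10(8.12e+08) = 89.096 dB


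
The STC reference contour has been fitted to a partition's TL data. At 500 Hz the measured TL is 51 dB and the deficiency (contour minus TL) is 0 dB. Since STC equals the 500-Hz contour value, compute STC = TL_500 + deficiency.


By ASTM E413, STC = value of the fitted reference contour at 500 Hz.
Contour value at 500 Hz = TL_500 + deficiency = 51 + 0 = 51
STC = 51


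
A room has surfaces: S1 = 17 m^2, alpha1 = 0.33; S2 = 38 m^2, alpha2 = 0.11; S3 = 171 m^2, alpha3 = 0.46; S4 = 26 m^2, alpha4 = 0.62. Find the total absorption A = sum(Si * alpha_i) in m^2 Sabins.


17 * 0.33 = 5.61
38 * 0.11 = 4.18
171 * 0.46 = 78.66
26 * 0.62 = 16.12
A_total = 5.61 + 4.18 + 78.66 + 16.12 = 104.57 m^2


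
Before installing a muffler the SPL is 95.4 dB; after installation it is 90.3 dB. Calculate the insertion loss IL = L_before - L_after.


Insertion loss = SPL without muffler - SPL with muffler
IL = 95.4 - 90.3 = 5.1 dB


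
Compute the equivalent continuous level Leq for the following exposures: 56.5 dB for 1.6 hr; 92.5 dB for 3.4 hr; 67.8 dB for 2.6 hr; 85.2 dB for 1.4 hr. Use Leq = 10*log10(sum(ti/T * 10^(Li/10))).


T_total = 1.6 + 3.4 + 2.6 + 1.4 = 9.0 hr
(1.6/9.0) * 10^(56.5/10) = 79410.4
(3.4/9.0) * 10^(92.5/10) = 6.71794e+08
(2.6/9.0) * 10^(67.8/10) = 1.74073e+06
(1.4/9.0) * 10^(85.2/10) = 5.15093e+07
Sum = 79410.4 + 6.71794e+08 + 1.74073e+06 + 5.15093e+07 = 7.25123e+08
Leq = 10*log10(7.25123e+08) = 88.604 dB


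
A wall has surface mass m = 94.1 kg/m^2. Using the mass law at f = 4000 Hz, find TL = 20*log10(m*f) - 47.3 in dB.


m * f = 94.1 * 4000 = 376400
20*log10(376400) = 111.513 dB
TL = 111.513 - 47.3 = 64.213 dB


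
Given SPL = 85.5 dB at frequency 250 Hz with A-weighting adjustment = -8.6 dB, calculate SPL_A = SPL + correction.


A-weighting table: 250 Hz -> -8.6 dB correction
SPL_A = SPL + correction = 85.5 + (-8.6) = 76.9 dBA


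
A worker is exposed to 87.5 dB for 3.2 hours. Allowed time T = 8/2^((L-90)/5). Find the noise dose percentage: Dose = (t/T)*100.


T_allowed = 8 / 2^((87.5 - 90)/5) = 11.3137 hr
Dose = 3.2 / 11.3137 * 100 = 28.284 %


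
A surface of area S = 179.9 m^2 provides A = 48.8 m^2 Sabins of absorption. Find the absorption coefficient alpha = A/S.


Absorption coefficient = absorbed power / incident power
alpha = A / S = 48.8 / 179.9 = 0.27126


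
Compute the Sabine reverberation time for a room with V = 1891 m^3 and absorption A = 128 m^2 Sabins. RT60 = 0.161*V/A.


RT60 = 0.161 * 1891 / 128 = 2.3785 s


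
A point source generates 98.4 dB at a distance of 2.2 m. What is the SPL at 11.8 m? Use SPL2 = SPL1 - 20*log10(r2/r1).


r2/r1 = 11.8/2.2 = 5.36364
Correction = 20*log10(5.36364) = 14.5892 dB
SPL2 = 98.4 - 14.5892 = 83.811 dB


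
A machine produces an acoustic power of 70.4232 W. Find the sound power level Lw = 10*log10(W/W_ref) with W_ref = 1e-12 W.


W / W_ref = 70.4232 / 1e-12 = 7.04232e+13
Lw = 10 * log10(7.04232e+13) = 138.48 dB


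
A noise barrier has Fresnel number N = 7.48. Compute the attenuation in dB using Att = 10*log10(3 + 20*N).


3 + 20*N = 3 + 20*7.48 = 152.6
Att = 10*log10(152.6) = 21.836 dB


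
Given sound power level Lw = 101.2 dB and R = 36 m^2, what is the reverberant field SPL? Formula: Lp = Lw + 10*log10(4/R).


4/R = 4/36 = 0.111111
Lp = 101.2 + 10*log10(0.111111) = 91.658 dB


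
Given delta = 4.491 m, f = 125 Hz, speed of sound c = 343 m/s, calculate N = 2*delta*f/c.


N = 2*delta*f/c = 2*delta/lambda, where lambda = c/f
lambda = 343 / 125 = 2.744 m
N = 2 * 4.491 / 2.744 = 3.2733


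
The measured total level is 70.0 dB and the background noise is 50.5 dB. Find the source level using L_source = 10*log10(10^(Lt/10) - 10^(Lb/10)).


10^(70.0/10) = 1e+07
10^(50.5/10) = 112202
Difference = 1e+07 - 112202 = 9.8878e+06
L_source = 10*log10(9.8878e+06) = 69.951 dB


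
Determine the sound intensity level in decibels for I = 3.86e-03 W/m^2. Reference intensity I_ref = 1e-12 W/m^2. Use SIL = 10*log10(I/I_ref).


I / I_ref = 3.86e-03 / 1e-12 = 3.86e+09
SIL = 10 * log10(3.86e+09) = 95.866 dB


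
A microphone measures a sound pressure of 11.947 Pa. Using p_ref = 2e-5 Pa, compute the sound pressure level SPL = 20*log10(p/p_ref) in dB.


p / p_ref = 11.947 / 2e-5 = 597350
SPL = 20 * log10(597350) = 115.52 dB


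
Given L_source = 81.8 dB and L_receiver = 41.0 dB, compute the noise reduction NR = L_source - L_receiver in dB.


NR = L_source - L_receiver (difference between source and receiving room levels)
NR = 81.8 - 41.0 = 40.8 dB


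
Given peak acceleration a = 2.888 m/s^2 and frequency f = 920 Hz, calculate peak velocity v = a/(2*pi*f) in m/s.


omega = 2*pi*f = 2*pi*920 = 5780.53 rad/s
v = a / omega = 2.888 / 5780.53 = 0.00049961 m/s


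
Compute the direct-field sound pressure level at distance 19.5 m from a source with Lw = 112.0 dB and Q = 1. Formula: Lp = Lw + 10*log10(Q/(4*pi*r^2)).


4*pi*r^2 = 4*pi*19.5^2 = 4778.36 m^2
Q / (4*pi*r^2) = 1 / 4778.36 = 0.000209277
Lp = 112.0 + 10*log10(0.000209277) = 75.207 dB


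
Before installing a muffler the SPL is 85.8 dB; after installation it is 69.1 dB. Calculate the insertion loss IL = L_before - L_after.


Insertion loss = SPL without muffler - SPL with muffler
IL = 85.8 - 69.1 = 16.7 dB


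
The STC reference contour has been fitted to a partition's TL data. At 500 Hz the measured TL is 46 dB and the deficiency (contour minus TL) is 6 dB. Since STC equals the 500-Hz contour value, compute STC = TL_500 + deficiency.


By ASTM E413, STC = value of the fitted reference contour at 500 Hz.
Contour value at 500 Hz = TL_500 + deficiency = 46 + 6 = 52
STC = 52


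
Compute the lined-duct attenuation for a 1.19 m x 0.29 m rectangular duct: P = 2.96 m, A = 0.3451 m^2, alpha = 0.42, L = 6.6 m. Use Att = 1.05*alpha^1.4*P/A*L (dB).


alpha^1.4 = 0.42^1.4 = 0.296858
Attenuation rate = 1.05 * alpha^1.4 * P / A
= 1.05 * 0.296858 * 2.96 / 0.3451 = 2.67353 dB/m
Total Att = 2.67353 * 6.6 = 17.645 dB


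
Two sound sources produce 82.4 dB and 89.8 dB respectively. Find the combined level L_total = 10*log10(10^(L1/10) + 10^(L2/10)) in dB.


10^(82.4/10) = 1.7378e+08
10^(89.8/10) = 9.54993e+08
Sum = 1.7378e+08 + 9.54993e+08 = 1.12877e+09
L_total = 10*log10(1.12877e+09) = 90.526 dB


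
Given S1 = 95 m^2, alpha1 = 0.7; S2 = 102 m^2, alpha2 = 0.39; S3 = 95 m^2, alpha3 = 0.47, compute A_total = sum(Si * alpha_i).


95 * 0.7 = 66.5
102 * 0.39 = 39.78
95 * 0.47 = 44.65
A_total = 66.5 + 39.78 + 44.65 = 150.93 m^2


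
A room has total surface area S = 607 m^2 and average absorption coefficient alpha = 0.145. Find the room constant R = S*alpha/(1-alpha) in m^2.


R = 607 * 0.145 / (1 - 0.145) = 102.94 m^2


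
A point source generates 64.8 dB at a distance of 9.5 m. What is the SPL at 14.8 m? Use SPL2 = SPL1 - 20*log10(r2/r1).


r2/r1 = 14.8/9.5 = 1.55789
Correction = 20*log10(1.55789) = 3.85074 dB
SPL2 = 64.8 - 3.85074 = 60.949 dB


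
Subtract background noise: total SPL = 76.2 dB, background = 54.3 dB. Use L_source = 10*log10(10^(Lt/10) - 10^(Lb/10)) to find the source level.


10^(76.2/10) = 4.16869e+07
10^(54.3/10) = 269153
Difference = 4.16869e+07 - 269153 = 4.14177e+07
L_source = 10*log10(4.14177e+07) = 76.172 dB


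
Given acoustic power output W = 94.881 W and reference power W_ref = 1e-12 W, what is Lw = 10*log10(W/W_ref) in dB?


W / W_ref = 94.881 / 1e-12 = 9.4881e+13
Lw = 10 * log10(9.4881e+13) = 139.77 dB


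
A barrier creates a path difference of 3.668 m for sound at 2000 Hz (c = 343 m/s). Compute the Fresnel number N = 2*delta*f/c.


N = 2*delta*f/c = 2*delta/lambda, where lambda = c/f
lambda = 343 / 2000 = 0.1715 m
N = 2 * 3.668 / 0.1715 = 42.776


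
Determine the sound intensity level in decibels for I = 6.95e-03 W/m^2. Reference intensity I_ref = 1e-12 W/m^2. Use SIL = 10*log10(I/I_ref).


I / I_ref = 6.95e-03 / 1e-12 = 6.95e+09
SIL = 10 * log10(6.95e+09) = 98.42 dB


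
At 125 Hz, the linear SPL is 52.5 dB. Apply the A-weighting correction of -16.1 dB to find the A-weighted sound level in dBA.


A-weighting table: 125 Hz -> -16.1 dB correction
SPL_A = SPL + correction = 52.5 + (-16.1) = 36.4 dBA


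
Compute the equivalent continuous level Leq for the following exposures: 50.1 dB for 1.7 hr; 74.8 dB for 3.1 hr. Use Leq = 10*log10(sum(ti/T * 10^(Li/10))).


T_total = 1.7 + 3.1 = 4.8 hr
(1.7/4.8) * 10^(50.1/10) = 36241.6
(3.1/4.8) * 10^(74.8/10) = 1.95039e+07
Sum = 36241.6 + 1.95039e+07 = 1.95401e+07
Leq = 10*log10(1.95401e+07) = 72.909 dB


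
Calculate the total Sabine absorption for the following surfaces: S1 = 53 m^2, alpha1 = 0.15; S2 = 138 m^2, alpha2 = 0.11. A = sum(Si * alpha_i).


53 * 0.15 = 7.95
138 * 0.11 = 15.18
A_total = 7.95 + 15.18 = 23.13 m^2


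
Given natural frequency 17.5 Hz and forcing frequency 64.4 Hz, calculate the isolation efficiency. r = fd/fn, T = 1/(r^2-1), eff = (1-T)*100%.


r = 64.4 / 17.5 = 3.68
r^2 - 1 = 3.68^2 - 1 = 12.5424
T = 1/12.5424 = 0.0797296
Efficiency = (1 - 0.0797296)*100 = 92.027 %


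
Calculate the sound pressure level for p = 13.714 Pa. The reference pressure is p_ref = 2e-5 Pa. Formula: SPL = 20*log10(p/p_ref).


p / p_ref = 13.714 / 2e-5 = 685700
SPL = 20 * log10(685700) = 116.72 dB


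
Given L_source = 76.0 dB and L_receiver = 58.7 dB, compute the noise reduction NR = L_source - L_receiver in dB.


NR = L_source - L_receiver (difference between source and receiving room levels)
NR = 76.0 - 58.7 = 17.3 dB


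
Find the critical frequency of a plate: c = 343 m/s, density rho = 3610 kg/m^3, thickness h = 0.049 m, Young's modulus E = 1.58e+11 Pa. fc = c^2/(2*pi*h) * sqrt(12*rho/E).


12*rho/E = 12*3610/1.58e+11 = 2.74177e-07
sqrt(12*rho/E) = sqrt(2.74177e-07) = 0.000523619
c^2/(2*pi*h) = 343^2/(2*pi*0.049) = 382131
fc = 382131 * 0.000523619 = 200.09 Hz


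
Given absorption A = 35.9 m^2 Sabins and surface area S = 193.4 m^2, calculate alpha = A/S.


Absorption coefficient = absorbed power / incident power
alpha = A / S = 35.9 / 193.4 = 0.18563


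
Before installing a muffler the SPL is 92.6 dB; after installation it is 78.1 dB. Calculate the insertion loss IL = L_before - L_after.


Insertion loss = SPL without muffler - SPL with muffler
IL = 92.6 - 78.1 = 14.5 dB


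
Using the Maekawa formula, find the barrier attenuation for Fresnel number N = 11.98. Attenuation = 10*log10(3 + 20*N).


3 + 20*N = 3 + 20*11.98 = 242.6
Att = 10*log10(242.6) = 23.849 dB


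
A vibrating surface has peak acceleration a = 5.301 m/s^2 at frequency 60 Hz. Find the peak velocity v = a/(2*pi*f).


omega = 2*pi*f = 2*pi*60 = 376.991 rad/s
v = a / omega = 5.301 / 376.991 = 0.014061 m/s


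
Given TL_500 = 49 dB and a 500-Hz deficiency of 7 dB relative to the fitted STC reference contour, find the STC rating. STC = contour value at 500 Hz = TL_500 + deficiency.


By ASTM E413, STC = value of the fitted reference contour at 500 Hz.
Contour value at 500 Hz = TL_500 + deficiency = 49 + 7 = 56
STC = 56


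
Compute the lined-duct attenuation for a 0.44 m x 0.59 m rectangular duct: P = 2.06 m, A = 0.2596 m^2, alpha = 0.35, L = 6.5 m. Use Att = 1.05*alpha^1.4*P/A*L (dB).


alpha^1.4 = 0.35^1.4 = 0.229983
Attenuation rate = 1.05 * alpha^1.4 * P / A
= 1.05 * 0.229983 * 2.06 / 0.2596 = 1.91623 dB/m
Total Att = 1.91623 * 6.5 = 12.455 dB


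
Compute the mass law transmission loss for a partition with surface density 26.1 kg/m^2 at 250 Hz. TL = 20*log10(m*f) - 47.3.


m * f = 26.1 * 250 = 6525
20*log10(6525) = 76.2916 dB
TL = 76.2916 - 47.3 = 28.992 dB


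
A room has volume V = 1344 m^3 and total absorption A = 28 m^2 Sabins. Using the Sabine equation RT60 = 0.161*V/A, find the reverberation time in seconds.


RT60 = 0.161 * 1344 / 28 = 7.728 s


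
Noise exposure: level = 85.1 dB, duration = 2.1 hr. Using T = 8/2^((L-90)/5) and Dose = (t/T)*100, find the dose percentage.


T_allowed = 8 / 2^((85.1 - 90)/5) = 15.7797 hr
Dose = 2.1 / 15.7797 * 100 = 13.308 %


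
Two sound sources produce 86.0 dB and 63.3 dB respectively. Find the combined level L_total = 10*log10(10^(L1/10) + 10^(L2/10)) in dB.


10^(86.0/10) = 3.98107e+08
10^(63.3/10) = 2.13796e+06
Sum = 3.98107e+08 + 2.13796e+06 = 4.00245e+08
L_total = 10*log10(4.00245e+08) = 86.023 dB


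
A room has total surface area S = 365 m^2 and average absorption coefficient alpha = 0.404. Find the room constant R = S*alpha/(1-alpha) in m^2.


R = 365 * 0.404 / (1 - 0.404) = 247.42 m^2


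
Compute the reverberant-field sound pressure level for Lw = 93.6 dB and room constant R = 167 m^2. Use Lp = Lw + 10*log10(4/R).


4/R = 4/167 = 0.0239521
Lp = 93.6 + 10*log10(0.0239521) = 77.393 dB


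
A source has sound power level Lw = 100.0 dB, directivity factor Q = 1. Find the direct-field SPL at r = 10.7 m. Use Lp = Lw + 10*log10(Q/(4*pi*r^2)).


4*pi*r^2 = 4*pi*10.7^2 = 1438.72 m^2
Q / (4*pi*r^2) = 1 / 1438.72 = 0.000695062
Lp = 100.0 + 10*log10(0.000695062) = 68.42 dB


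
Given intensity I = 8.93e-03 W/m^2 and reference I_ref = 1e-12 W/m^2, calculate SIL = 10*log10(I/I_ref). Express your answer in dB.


I / I_ref = 8.93e-03 / 1e-12 = 8.93e+09
SIL = 10 * log10(8.93e+09) = 99.509 dB


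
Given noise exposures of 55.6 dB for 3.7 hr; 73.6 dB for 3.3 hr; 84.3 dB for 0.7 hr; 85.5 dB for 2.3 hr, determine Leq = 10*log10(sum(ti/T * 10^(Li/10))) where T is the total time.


T_total = 3.7 + 3.3 + 0.7 + 2.3 = 10.0 hr
(3.7/10.0) * 10^(55.6/10) = 134339
(3.3/10.0) * 10^(73.6/10) = 7.55986e+06
(0.7/10.0) * 10^(84.3/10) = 1.88407e+07
(2.3/10.0) * 10^(85.5/10) = 8.16071e+07
Sum = 134339 + 7.55986e+06 + 1.88407e+07 + 8.16071e+07 = 1.08142e+08
Leq = 10*log10(1.08142e+08) = 80.34 dB


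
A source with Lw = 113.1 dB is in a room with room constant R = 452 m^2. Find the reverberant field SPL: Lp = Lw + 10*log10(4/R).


4/R = 4/452 = 0.00884956
Lp = 113.1 + 10*log10(0.00884956) = 92.569 dB


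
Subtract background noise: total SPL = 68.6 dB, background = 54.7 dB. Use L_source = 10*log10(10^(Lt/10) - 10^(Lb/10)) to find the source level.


10^(68.6/10) = 7.24436e+06
10^(54.7/10) = 295121
Difference = 7.24436e+06 - 295121 = 6.94924e+06
L_source = 10*log10(6.94924e+06) = 68.419 dB


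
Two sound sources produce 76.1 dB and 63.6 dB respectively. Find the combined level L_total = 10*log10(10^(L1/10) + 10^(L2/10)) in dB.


10^(76.1/10) = 4.0738e+07
10^(63.6/10) = 2.29087e+06
Sum = 4.0738e+07 + 2.29087e+06 = 4.30289e+07
L_total = 10*log10(4.30289e+07) = 76.338 dB


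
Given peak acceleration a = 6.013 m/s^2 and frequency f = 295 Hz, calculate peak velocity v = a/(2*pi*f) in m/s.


omega = 2*pi*f = 2*pi*295 = 1853.54 rad/s
v = a / omega = 6.013 / 1853.54 = 0.0032441 m/s


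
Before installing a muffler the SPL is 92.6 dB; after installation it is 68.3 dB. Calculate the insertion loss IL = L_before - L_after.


Insertion loss = SPL without muffler - SPL with muffler
IL = 92.6 - 68.3 = 24.3 dB


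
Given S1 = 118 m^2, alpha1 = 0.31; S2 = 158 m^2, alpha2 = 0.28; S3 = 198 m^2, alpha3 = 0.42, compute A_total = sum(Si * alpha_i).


118 * 0.31 = 36.58
158 * 0.28 = 44.24
198 * 0.42 = 83.16
A_total = 36.58 + 44.24 + 83.16 = 163.98 m^2


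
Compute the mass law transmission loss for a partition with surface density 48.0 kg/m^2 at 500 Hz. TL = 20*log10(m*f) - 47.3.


m * f = 48.0 * 500 = 24000
20*log10(24000) = 87.6042 dB
TL = 87.6042 - 47.3 = 40.304 dB


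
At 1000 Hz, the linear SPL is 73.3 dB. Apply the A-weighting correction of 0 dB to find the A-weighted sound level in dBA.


A-weighting table: 1000 Hz -> 0 dB correction
SPL_A = SPL + correction = 73.3 + (0) = 73.3 dBA


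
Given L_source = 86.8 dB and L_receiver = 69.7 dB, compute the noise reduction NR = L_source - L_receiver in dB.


NR = L_source - L_receiver (difference between source and receiving room levels)
NR = 86.8 - 69.7 = 17.1 dB


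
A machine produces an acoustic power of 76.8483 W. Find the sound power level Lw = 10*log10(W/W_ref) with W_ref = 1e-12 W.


W / W_ref = 76.8483 / 1e-12 = 7.68483e+13
Lw = 10 * log10(7.68483e+13) = 138.86 dB


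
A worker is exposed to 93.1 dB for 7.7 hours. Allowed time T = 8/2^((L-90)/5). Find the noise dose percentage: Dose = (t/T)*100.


T_allowed = 8 / 2^((93.1 - 90)/5) = 5.20537 hr
Dose = 7.7 / 5.20537 * 100 = 147.92 %


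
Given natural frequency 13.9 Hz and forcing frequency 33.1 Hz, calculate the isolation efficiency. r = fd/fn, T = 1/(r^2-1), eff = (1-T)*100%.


r = 33.1 / 13.9 = 2.38129
r^2 - 1 = 2.38129^2 - 1 = 4.67054
T = 1/4.67054 = 0.214108
Efficiency = (1 - 0.214108)*100 = 78.589 %


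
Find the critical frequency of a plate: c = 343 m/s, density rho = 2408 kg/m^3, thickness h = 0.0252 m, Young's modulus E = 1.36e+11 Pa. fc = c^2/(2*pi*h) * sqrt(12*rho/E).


12*rho/E = 12*2408/1.36e+11 = 2.12471e-07
sqrt(12*rho/E) = sqrt(2.12471e-07) = 0.000460946
c^2/(2*pi*h) = 343^2/(2*pi*0.0252) = 743033
fc = 743033 * 0.000460946 = 342.5 Hz


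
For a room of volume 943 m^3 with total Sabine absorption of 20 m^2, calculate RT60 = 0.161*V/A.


RT60 = 0.161 * 943 / 20 = 7.5912 s


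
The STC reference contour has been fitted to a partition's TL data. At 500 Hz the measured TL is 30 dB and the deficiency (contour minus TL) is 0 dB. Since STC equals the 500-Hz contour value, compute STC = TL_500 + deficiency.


By ASTM E413, STC = value of the fitted reference contour at 500 Hz.
Contour value at 500 Hz = TL_500 + deficiency = 30 + 0 = 30
STC = 30


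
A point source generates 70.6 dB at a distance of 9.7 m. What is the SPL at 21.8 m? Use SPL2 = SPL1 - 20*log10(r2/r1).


r2/r1 = 21.8/9.7 = 2.24742
Correction = 20*log10(2.24742) = 7.03368 dB
SPL2 = 70.6 - 7.03368 = 63.566 dB


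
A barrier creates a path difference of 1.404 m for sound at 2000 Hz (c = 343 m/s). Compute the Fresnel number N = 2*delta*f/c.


N = 2*delta*f/c = 2*delta/lambda, where lambda = c/f
lambda = 343 / 2000 = 0.1715 m
N = 2 * 1.404 / 0.1715 = 16.373


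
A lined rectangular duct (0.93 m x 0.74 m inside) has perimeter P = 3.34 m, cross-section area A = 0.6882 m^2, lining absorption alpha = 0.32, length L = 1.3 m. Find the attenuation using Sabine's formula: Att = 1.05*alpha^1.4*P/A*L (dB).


alpha^1.4 = 0.32^1.4 = 0.202866
Attenuation rate = 1.05 * alpha^1.4 * P / A
= 1.05 * 0.202866 * 3.34 / 0.6882 = 1.03379 dB/m
Total Att = 1.03379 * 1.3 = 1.3439 dB


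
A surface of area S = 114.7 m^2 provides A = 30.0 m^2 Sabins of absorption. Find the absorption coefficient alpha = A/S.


Absorption coefficient = absorbed power / incident power
alpha = A / S = 30.0 / 114.7 = 0.26155


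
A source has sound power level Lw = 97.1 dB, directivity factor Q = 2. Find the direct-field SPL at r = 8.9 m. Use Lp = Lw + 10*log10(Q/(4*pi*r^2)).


4*pi*r^2 = 4*pi*8.9^2 = 995.382 m^2
Q / (4*pi*r^2) = 2 / 995.382 = 0.00200928
Lp = 97.1 + 10*log10(0.00200928) = 70.13 dB


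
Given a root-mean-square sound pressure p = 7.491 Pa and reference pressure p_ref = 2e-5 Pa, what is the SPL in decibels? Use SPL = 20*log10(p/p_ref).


p / p_ref = 7.491 / 2e-5 = 374550
SPL = 20 * log10(374550) = 111.47 dB


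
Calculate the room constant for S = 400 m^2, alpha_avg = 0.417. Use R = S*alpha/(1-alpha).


R = 400 * 0.417 / (1 - 0.417) = 286.11 m^2


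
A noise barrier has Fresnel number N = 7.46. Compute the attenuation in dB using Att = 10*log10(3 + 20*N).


3 + 20*N = 3 + 20*7.46 = 152.2
Att = 10*log10(152.2) = 21.824 dB


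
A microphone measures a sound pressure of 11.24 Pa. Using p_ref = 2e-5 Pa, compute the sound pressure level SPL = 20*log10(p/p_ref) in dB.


p / p_ref = 11.24 / 2e-5 = 562000
SPL = 20 * log10(562000) = 114.99 dB


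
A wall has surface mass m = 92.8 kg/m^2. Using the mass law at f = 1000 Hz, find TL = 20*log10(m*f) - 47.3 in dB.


m * f = 92.8 * 1000 = 92800
20*log10(92800) = 99.351 dB
TL = 99.351 - 47.3 = 52.051 dB


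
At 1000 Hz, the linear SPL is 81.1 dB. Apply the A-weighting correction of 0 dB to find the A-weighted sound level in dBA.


A-weighting table: 1000 Hz -> 0 dB correction
SPL_A = SPL + correction = 81.1 + (0) = 81.1 dBA


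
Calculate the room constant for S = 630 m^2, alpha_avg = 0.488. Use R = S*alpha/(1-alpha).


R = 630 * 0.488 / (1 - 0.488) = 600.47 m^2


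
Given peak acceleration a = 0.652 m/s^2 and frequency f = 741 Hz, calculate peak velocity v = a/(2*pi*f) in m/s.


omega = 2*pi*f = 2*pi*741 = 4655.84 rad/s
v = a / omega = 0.652 / 4655.84 = 0.00014004 m/s


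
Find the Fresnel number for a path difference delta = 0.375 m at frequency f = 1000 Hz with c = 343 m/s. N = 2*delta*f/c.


N = 2*delta*f/c = 2*delta/lambda, where lambda = c/f
lambda = 343 / 1000 = 0.343 m
N = 2 * 0.375 / 0.343 = 2.1866


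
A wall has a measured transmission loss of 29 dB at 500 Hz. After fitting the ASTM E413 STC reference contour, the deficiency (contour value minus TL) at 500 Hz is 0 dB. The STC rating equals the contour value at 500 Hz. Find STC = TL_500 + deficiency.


By ASTM E413, STC = value of the fitted reference contour at 500 Hz.
Contour value at 500 Hz = TL_500 + deficiency = 29 + 0 = 29
STC = 29


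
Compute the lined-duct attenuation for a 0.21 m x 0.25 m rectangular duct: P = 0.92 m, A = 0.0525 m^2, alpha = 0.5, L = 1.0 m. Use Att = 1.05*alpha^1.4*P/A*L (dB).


alpha^1.4 = 0.5^1.4 = 0.378929
Attenuation rate = 1.05 * alpha^1.4 * P / A
= 1.05 * 0.378929 * 0.92 / 0.0525 = 6.97229 dB/m
Total Att = 6.97229 * 1.0 = 6.9723 dB


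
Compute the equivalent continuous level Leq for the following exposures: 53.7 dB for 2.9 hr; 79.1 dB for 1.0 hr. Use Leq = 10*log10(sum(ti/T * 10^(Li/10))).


T_total = 2.9 + 1.0 = 3.9 hr
(2.9/3.9) * 10^(53.7/10) = 174314
(1.0/3.9) * 10^(79.1/10) = 2.08418e+07
Sum = 174314 + 2.08418e+07 = 2.10161e+07
Leq = 10*log10(2.10161e+07) = 73.226 dB


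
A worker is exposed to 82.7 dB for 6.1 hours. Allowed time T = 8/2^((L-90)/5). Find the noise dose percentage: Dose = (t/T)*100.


T_allowed = 8 / 2^((82.7 - 90)/5) = 22.0087 hr
Dose = 6.1 / 22.0087 * 100 = 27.716 %


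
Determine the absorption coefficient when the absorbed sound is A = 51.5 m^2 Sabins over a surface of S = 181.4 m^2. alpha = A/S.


Absorption coefficient = absorbed power / incident power
alpha = A / S = 51.5 / 181.4 = 0.2839


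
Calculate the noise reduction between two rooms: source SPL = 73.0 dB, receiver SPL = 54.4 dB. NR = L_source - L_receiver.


NR = L_source - L_receiver (difference between source and receiving room levels)
NR = 73.0 - 54.4 = 18.6 dB


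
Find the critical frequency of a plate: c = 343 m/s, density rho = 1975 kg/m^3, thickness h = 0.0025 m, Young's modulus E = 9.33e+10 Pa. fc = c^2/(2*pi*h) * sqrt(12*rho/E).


12*rho/E = 12*1975/9.33e+10 = 2.54019e-07
sqrt(12*rho/E) = sqrt(2.54019e-07) = 0.000504003
c^2/(2*pi*h) = 343^2/(2*pi*0.0025) = 7.48977e+06
fc = 7.48977e+06 * 0.000504003 = 3774.9 Hz


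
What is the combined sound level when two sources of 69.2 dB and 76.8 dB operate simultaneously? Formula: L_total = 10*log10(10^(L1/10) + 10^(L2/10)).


10^(69.2/10) = 8.31764e+06
10^(76.8/10) = 4.7863e+07
Sum = 8.31764e+06 + 4.7863e+07 = 5.61806e+07
L_total = 10*log10(5.61806e+07) = 77.496 dB


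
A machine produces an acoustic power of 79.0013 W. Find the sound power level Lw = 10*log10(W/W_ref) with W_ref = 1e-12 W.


W / W_ref = 79.0013 / 1e-12 = 7.90013e+13
Lw = 10 * log10(7.90013e+13) = 138.98 dB


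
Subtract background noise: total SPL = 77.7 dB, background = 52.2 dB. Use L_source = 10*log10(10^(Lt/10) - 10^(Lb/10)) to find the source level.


10^(77.7/10) = 5.88844e+07
10^(52.2/10) = 165959
Difference = 5.88844e+07 - 165959 = 5.87184e+07
L_source = 10*log10(5.87184e+07) = 77.688 dB
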